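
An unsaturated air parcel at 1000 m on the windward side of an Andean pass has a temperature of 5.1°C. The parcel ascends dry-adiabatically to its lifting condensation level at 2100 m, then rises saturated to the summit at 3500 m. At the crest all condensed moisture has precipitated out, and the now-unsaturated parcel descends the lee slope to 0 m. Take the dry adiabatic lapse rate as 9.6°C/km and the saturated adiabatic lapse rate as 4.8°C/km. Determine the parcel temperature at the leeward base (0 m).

From 1000 m to 2100 m (dry): cools by 9.6 × 1.1 = 10.56°C, giving -5.46°C.
From 2100 m to 3500 m (saturated): cools by 4.8 × 1.4 = 6.72°C, giving -12.18°C.
From 3500 m to 0 m (dry descent): warms by 9.6 × 3.5 = 33.6°C, giving 21.42°C.

21.42°C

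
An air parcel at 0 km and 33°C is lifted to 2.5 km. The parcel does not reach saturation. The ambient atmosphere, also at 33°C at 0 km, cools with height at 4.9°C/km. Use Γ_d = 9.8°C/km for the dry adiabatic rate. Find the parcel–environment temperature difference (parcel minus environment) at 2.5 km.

Parcel:
  0–2500 m, dry: Δz = 2.5 km ⇒ ΔT = -24.5°C; T = 8.5°C
Environment:
  0–2500 m, environment: Δz = 2.5 km ⇒ ΔT = -12.25°C; T = 20.75°C
T_parcel − T_env = 8.5 − 20.75 = -12.25°C

-12.25°C (parcel cooler than environment)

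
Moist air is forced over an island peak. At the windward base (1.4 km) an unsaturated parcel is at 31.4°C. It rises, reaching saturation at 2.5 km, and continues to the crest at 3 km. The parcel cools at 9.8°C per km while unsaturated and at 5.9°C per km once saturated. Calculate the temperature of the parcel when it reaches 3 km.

1400 → 2500 m (dry, 9.8°C/km): ΔT = -9.8 × 1.1 = -10.78°C → T = 20.62°C
2500 → 3000 m (saturated, 5.9°C/km): ΔT = -5.9 × 0.5 = -2.95°C → T = 17.67°C

17.67°C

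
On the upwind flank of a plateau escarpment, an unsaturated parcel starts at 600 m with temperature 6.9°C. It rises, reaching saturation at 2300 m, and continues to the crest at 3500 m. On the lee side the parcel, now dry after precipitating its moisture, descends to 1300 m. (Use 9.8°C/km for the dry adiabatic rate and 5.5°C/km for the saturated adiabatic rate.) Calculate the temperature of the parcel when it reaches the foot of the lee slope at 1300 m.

From 600 m to 2300 m (dry): cools by 9.8 × 1.7 = 16.66°C, giving -9.76°C.
From 2300 m to 3500 m (saturated): cools by 5.5 × 1.2 = 6.6°C, giving -16.36°C.
From 3500 m to 1300 m (dry descent): warms by 9.8 × 2.2 = 21.56°C, giving 5.2°C.

5.2°C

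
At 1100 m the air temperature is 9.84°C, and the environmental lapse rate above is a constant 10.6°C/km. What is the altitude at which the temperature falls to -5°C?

2500 m

Height above start = (9.84 − (-5)) / 10.6 = 1.4 km
Altitude = 1100 m + 1400 m = 2500 m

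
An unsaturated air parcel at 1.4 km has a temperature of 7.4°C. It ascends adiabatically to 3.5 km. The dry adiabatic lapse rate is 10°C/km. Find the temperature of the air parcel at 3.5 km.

-13.6°C

Dry adiabatic to 3500 m: -10 × 2.1 km = -21°C, so T = -13.6°C.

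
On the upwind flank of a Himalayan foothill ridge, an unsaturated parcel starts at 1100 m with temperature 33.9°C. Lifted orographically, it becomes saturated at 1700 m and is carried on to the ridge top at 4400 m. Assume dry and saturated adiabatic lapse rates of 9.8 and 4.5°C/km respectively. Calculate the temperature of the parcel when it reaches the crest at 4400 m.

15.87°C

From 1100 m to 1700 m (dry): cools by 9.8 × 0.6 = 5.88°C, giving 28.02°C.
From 1700 m to 4400 m (saturated): cools by 4.5 × 2.7 = 12.15°C, giving 15.87°C.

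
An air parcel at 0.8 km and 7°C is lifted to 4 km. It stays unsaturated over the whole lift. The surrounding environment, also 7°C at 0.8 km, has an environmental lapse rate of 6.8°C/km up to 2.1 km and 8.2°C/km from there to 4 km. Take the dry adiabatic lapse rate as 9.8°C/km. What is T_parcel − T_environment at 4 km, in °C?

Parcel:
  800–4000 m, dry: Δz = 3.2 km ⇒ ΔT = -31.36°C; T = -24.36°C
Environment:
  800–2100 m, environment, lower layer: Δz = 1.3 km ⇒ ΔT = -8.84°C; T = -1.84°C
  2100–4000 m, environment, upper layer: Δz = 1.9 km ⇒ ΔT = -15.58°C; T = -17.42°C
T_parcel − T_env = -24.36 − (-17.42) = -6.94°C

-6.94°C (parcel cooler than environment)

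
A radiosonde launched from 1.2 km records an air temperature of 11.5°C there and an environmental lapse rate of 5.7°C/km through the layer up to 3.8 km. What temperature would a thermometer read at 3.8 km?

From 1200 m to 3800 m (environmental): cools by 5.7 × 2.6 = 14.82°C, giving -3.32°C.

-3.32°C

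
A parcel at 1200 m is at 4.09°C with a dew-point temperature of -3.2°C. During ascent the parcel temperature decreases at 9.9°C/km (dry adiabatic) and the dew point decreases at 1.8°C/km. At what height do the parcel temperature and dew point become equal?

2100 m

T and T_d converge at 9.9 − 1.8 = 8.1°C per km
Height above start = (4.09 − (-3.2)) / 8.1 = 0.9 km
LCL altitude = 1200 m + 900 m = 2100 m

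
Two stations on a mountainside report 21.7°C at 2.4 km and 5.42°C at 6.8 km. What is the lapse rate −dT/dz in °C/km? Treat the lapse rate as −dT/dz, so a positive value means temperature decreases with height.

Γ = −ΔT/Δz = (21.7 − 5.42) / (6800 − 2400) m
  = 16.28°C / 4.4 km = 3.7°C/km

3.7°C/km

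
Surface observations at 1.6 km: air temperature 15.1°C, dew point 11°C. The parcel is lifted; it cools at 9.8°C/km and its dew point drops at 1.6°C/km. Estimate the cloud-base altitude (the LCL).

T and T_d converge at 9.8 − 1.6 = 8.2°C per km
Height above start = (15.1 − 11) / 8.2 = 0.5 km
LCL altitude = 1600 m + 500 m = 2100 m

2.1 km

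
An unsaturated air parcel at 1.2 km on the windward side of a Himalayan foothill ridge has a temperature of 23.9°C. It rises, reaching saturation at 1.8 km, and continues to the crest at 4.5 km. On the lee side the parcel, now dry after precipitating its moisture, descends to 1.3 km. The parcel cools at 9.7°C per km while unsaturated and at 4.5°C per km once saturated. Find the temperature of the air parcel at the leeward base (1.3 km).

From 1200 m to 1800 m (dry): cools by 9.7 × 0.6 = 5.82°C, giving 18.08°C.
From 1800 m to 4500 m (saturated): cools by 4.5 × 2.7 = 12.15°C, giving 5.93°C.
From 4500 m to 1300 m (dry descent): warms by 9.7 × 3.2 = 31.04°C, giving 36.97°C.

36.97°C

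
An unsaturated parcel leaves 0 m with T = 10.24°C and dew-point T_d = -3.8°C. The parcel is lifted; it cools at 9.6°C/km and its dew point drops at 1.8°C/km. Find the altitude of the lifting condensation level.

1800 m

T and T_d converge at 9.6 − 1.8 = 7.8°C per km
Height above start = (10.24 − (-3.8)) / 7.8 = 1.8 km
LCL altitude = 0 m + 1800 m = 1800 m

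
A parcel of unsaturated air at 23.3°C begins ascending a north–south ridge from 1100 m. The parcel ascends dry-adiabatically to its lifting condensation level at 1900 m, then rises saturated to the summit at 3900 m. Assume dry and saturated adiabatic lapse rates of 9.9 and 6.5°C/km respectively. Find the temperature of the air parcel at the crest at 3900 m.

1100 → 1900 m (dry, 9.9°C/km): ΔT = -9.9 × 0.8 = -7.92°C → T = 15.38°C
1900 → 3900 m (saturated, 6.5°C/km): ΔT = -6.5 × 2 = -13°C → T = 2.38°C

2.38°C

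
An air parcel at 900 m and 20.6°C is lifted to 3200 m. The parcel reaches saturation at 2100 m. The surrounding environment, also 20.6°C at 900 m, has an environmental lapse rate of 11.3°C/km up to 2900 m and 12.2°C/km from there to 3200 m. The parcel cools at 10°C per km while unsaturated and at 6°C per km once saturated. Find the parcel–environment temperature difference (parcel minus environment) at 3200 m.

Parcel:
  From 900 m to 2100 m (dry): cools by 10 × 1.2 = 12°C, giving 8.6°C.
  From 2100 m to 3200 m (saturated): cools by 6 × 1.1 = 6.6°C, giving 2°C.
Environment:
  From 900 m to 2900 m (environment, lower layer): cools by 11.3 × 2 = 22.6°C, giving -2°C.
  From 2900 m to 3200 m (environment, upper layer): cools by 12.2 × 0.3 = 3.66°C, giving -5.66°C.
T_parcel − T_env = 2 − (-5.66) = +7.66°C

+7.66°C (parcel warmer than environment)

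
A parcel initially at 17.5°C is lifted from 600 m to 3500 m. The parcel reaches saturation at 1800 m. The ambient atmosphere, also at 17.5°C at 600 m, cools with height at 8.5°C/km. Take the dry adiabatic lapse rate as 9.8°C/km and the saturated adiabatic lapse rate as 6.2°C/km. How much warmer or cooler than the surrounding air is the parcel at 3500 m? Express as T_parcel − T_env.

Parcel:
  From 600 m to 1800 m (dry): cools by 9.8 × 1.2 = 11.76°C, giving 5.74°C.
  From 1800 m to 3500 m (saturated): cools by 6.2 × 1.7 = 10.54°C, giving -4.8°C.
Environment:
  From 600 m to 3500 m (environment): cools by 8.5 × 2.9 = 24.65°C, giving -7.15°C.
T_parcel − T_env = -4.8 − (-7.15) = +2.35°C

+2.35°C (parcel warmer than environment)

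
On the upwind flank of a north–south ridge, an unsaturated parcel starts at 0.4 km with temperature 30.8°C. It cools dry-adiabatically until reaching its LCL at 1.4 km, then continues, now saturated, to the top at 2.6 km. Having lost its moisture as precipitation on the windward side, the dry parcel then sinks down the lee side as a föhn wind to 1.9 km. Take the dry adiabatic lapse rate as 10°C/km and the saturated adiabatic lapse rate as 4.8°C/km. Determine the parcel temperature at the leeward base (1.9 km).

Dry to 1400 m: -10 × 1 km = -10°C, so T = 20.8°C.
Saturated to 2600 m: -4.8 × 1.2 km = -5.76°C, so T = 15.04°C.
Dry descent to 1900 m: +10 × 0.7 km = +7°C, so T = 22.04°C.

22.04°C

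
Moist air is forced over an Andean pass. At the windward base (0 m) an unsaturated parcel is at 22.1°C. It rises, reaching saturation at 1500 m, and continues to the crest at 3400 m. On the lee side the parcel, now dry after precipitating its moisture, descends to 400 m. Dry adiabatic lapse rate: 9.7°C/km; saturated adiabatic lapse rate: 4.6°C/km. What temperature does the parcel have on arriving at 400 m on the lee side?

27.91°C

Dry to 1500 m: -9.7 × 1.5 km = -14.55°C, so T = 7.55°C.
Saturated to 3400 m: -4.6 × 1.9 km = -8.74°C, so T = -1.19°C.
Dry descent to 400 m: +9.7 × 3 km = +29.1°C, so T = 27.91°C.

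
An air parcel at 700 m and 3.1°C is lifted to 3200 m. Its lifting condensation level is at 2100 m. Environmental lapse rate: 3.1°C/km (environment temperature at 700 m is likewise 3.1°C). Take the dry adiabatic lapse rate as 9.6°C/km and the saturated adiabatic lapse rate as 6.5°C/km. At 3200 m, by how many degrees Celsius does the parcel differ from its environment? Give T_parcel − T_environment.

-12.84°C (parcel cooler than environment)

Parcel:
  Dry to 2100 m: -9.6 × 1.4 km = -13.44°C, so T = -10.34°C.
  Saturated to 3200 m: -6.5 × 1.1 km = -7.15°C, so T = -17.49°C.
Environment:
  Environment to 3200 m: -3.1 × 2.5 km = -7.75°C, so T = -4.65°C.
T_parcel − T_env = -17.49 − (-4.65) = -12.84°C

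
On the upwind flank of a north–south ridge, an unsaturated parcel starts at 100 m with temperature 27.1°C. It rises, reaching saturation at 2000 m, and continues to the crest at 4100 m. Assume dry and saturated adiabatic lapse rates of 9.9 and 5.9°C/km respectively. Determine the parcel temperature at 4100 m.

From 100 m to 2000 m (dry): cools by 9.9 × 1.9 = 18.81°C, giving 8.29°C.
From 2000 m to 4100 m (saturated): cools by 5.9 × 2.1 = 12.39°C, giving -4.1°C.

-4.1°C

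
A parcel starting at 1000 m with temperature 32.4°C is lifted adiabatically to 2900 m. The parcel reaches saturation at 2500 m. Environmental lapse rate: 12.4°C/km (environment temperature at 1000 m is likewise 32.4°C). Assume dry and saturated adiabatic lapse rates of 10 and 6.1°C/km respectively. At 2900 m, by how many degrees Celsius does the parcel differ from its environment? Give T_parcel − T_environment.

+6.12°C (parcel warmer than environment)

Parcel:
  1000–2500 m, dry: Δz = 1.5 km ⇒ ΔT = -15°C; T = 17.4°C
  2500–2900 m, saturated: Δz = 0.4 km ⇒ ΔT = -2.44°C; T = 14.96°C
Environment:
  1000–2900 m, environment: Δz = 1.9 km ⇒ ΔT = -23.56°C; T = 8.84°C
T_parcel − T_env = 14.96 − 8.84 = +6.12°C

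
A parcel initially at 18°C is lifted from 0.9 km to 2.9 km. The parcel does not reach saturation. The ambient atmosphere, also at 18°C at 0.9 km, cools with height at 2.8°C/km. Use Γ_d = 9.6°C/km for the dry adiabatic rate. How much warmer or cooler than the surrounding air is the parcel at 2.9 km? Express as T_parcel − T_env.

-13.6°C (parcel cooler than environment)

Parcel:
  900 → 2900 m (dry, 9.6°C/km): ΔT = -9.6 × 2 = -19.2°C → T = -1.2°C
Environment:
  900 → 2900 m (environment, 2.8°C/km): ΔT = -2.8 × 2 = -5.6°C → T = 12.4°C
T_parcel − T_env = -1.2 − 12.4 = -13.6°C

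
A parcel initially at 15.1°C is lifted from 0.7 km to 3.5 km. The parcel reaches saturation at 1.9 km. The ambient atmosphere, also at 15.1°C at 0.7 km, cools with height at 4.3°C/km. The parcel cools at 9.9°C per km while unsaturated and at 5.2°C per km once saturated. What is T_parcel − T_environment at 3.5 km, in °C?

Parcel:
  From 700 m to 1900 m (dry): cools by 9.9 × 1.2 = 11.88°C, giving 3.22°C.
  From 1900 m to 3500 m (saturated): cools by 5.2 × 1.6 = 8.32°C, giving -5.1°C.
Environment:
  From 700 m to 3500 m (environment): cools by 4.3 × 2.8 = 12.04°C, giving 3.06°C.
T_parcel − T_env = -5.1 − 3.06 = -8.16°C

-8.16°C (parcel cooler than environment)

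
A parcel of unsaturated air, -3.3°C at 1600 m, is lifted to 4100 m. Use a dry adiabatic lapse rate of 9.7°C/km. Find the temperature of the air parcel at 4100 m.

1600–4100 m, dry adiabatic: Δz = 2.5 km ⇒ ΔT = -24.25°C; T = -27.55°C

-27.55°C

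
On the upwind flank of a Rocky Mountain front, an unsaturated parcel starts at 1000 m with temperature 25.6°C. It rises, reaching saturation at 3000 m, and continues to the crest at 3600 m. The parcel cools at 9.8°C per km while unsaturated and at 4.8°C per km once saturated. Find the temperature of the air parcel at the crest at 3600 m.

1000–3000 m, dry: Δz = 2 km ⇒ ΔT = -19.6°C; T = 6°C
3000–3600 m, saturated: Δz = 0.6 km ⇒ ΔT = -2.88°C; T = 3.12°C

3.12°C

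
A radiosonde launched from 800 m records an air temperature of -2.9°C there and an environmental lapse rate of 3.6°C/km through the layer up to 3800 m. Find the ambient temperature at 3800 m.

800–3800 m, environmental: Δz = 3 km ⇒ ΔT = -10.8°C; T = -13.7°C

-13.7°C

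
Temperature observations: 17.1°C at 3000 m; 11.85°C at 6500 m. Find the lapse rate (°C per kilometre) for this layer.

1.5°C/km

Γ = −ΔT/Δz = (17.1 − 11.85) / (6500 − 3000) m
  = 5.25°C / 3.5 km = 1.5°C/km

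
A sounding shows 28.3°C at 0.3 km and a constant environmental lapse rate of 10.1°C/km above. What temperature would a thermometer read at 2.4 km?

From 300 m to 2400 m (environmental): cools by 10.1 × 2.1 = 21.21°C, giving 7.09°C.

7.09°C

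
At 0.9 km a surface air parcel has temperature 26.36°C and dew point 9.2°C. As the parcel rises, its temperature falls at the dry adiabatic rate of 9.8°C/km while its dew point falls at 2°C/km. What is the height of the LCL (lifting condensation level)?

3.1 km

T and T_d converge at 9.8 − 2 = 7.8°C per km
Height above start = (26.36 − 9.2) / 7.8 = 2.2 km
LCL altitude = 900 m + 2200 m = 3100 m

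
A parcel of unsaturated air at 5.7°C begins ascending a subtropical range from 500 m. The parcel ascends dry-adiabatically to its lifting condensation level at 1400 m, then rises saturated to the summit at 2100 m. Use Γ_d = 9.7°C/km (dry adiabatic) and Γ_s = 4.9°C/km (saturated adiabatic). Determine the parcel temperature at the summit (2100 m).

500 → 1400 m (dry, 9.7°C/km): ΔT = -9.7 × 0.9 = -8.73°C → T = -3.03°C
1400 → 2100 m (saturated, 4.9°C/km): ΔT = -4.9 × 0.7 = -3.43°C → T = -6.46°C

-6.46°C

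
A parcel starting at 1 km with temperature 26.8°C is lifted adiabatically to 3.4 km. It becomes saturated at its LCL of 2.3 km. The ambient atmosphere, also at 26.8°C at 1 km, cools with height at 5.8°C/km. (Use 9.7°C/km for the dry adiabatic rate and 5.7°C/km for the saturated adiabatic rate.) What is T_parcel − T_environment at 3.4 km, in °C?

Parcel:
  1000 → 2300 m (dry, 9.7°C/km): ΔT = -9.7 × 1.3 = -12.61°C → T = 14.19°C
  2300 → 3400 m (saturated, 5.7°C/km): ΔT = -5.7 × 1.1 = -6.27°C → T = 7.92°C
Environment:
  1000 → 3400 m (environment, 5.8°C/km): ΔT = -5.8 × 2.4 = -13.92°C → T = 12.88°C
T_parcel − T_env = 7.92 − 12.88 = -4.96°C

-4.96°C (parcel cooler than environment)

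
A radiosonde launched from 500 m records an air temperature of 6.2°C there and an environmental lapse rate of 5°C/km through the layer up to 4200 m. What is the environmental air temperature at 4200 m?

-12.3°C

Environmental to 4200 m: -5 × 3.7 km = -18.5°C, so T = -12.3°C.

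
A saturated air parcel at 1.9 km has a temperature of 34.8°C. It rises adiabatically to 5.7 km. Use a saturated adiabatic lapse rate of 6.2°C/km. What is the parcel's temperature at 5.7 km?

Saturated adiabatic to 5700 m: -6.2 × 3.8 km = -23.56°C, so T = 11.24°C.

11.24°C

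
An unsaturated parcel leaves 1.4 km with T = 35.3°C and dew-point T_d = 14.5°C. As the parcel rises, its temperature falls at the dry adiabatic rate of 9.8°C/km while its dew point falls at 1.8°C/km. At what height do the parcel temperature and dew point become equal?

T and T_d converge at 9.8 − 1.8 = 8°C per km
Height above start = (35.3 − 14.5) / 8 = 2.6 km
LCL altitude = 1400 m + 2600 m = 4000 m

4 km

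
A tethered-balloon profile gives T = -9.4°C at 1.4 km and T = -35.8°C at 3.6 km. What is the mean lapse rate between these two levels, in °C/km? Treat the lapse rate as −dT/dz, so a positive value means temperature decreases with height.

12°C/km

Γ = −ΔT/Δz = (-9.4 − (-35.8)) / (3600 − 1400) m
  = 26.4°C / 2.2 km = 12°C/km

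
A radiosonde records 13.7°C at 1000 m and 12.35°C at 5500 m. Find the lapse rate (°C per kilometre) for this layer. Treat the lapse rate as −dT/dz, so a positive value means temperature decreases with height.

0.3°C/km

Γ = −ΔT/Δz = (13.7 − 12.35) / (5500 − 1000) m
  = 1.35°C / 4.5 km = 0.3°C/km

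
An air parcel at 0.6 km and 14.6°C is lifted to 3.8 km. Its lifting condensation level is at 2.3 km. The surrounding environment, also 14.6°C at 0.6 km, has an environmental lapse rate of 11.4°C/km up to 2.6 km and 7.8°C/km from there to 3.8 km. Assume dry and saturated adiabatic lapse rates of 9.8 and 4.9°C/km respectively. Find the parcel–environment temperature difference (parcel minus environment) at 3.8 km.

Parcel:
  Dry to 2300 m: -9.8 × 1.7 km = -16.66°C, so T = -2.06°C.
  Saturated to 3800 m: -4.9 × 1.5 km = -7.35°C, so T = -9.41°C.
Environment:
  Environment, lower layer to 2600 m: -11.4 × 2 km = -22.8°C, so T = -8.2°C.
  Environment, upper layer to 3800 m: -7.8 × 1.2 km = -9.36°C, so T = -17.56°C.
T_parcel − T_env = -9.41 − (-17.56) = +8.15°C

+8.15°C (parcel warmer than environment)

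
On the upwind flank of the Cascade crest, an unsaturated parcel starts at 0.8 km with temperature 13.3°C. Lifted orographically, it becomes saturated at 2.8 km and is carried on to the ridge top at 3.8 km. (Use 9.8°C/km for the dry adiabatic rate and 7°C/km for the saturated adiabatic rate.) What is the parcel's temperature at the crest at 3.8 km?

800–2800 m, dry: Δz = 2 km ⇒ ΔT = -19.6°C; T = -6.3°C
2800–3800 m, saturated: Δz = 1 km ⇒ ΔT = -7°C; T = -13.3°C

-13.3°C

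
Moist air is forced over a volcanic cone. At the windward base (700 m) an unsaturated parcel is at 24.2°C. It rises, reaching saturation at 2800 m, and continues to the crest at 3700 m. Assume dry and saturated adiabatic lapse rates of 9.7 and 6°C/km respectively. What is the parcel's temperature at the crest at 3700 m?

From 700 m to 2800 m (dry): cools by 9.7 × 2.1 = 20.37°C, giving 3.83°C.
From 2800 m to 3700 m (saturated): cools by 6 × 0.9 = 5.4°C, giving -1.57°C.

-1.57°C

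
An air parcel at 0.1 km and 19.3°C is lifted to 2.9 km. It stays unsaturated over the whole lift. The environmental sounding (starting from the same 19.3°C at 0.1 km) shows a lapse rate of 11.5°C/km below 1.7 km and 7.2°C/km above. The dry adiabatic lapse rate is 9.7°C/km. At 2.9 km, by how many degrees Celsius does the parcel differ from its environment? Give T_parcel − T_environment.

Parcel:
  From 100 m to 2900 m (dry): cools by 9.7 × 2.8 = 27.16°C, giving -7.86°C.
Environment:
  From 100 m to 1700 m (environment, lower layer): cools by 11.5 × 1.6 = 18.4°C, giving 0.9°C.
  From 1700 m to 2900 m (environment, upper layer): cools by 7.2 × 1.2 = 8.64°C, giving -7.74°C.
T_parcel − T_env = -7.86 − (-7.74) = -0.12°C

-0.12°C (parcel cooler than environment)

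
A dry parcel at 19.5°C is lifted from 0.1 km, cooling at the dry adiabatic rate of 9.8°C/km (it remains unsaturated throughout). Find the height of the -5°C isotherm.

2.6 km

Height above start = (19.5 − (-5)) / 9.8 = 2.5 km
Altitude = 100 m + 2500 m = 2600 m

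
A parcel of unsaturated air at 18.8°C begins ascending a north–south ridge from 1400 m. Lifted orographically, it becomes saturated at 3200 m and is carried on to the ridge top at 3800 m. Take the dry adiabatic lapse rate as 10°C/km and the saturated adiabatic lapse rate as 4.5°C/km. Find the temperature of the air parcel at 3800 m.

From 1400 m to 3200 m (dry): cools by 10 × 1.8 = 18°C, giving 0.8°C.
From 3200 m to 3800 m (saturated): cools by 4.5 × 0.6 = 2.7°C, giving -1.9°C.

-1.9°C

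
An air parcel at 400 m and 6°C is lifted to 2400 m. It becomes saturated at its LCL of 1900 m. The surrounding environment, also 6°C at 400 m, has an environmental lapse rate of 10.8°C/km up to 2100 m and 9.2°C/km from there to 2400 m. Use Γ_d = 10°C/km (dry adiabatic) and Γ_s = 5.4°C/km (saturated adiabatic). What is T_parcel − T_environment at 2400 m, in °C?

+3.42°C (parcel warmer than environment)

Parcel:
  Dry to 1900 m: -10 × 1.5 km = -15°C, so T = -9°C.
  Saturated to 2400 m: -5.4 × 0.5 km = -2.7°C, so T = -11.7°C.
Environment:
  Environment, lower layer to 2100 m: -10.8 × 1.7 km = -18.36°C, so T = -12.36°C.
  Environment, upper layer to 2400 m: -9.2 × 0.3 km = -2.76°C, so T = -15.12°C.
T_parcel − T_env = -11.7 − (-15.12) = +3.42°C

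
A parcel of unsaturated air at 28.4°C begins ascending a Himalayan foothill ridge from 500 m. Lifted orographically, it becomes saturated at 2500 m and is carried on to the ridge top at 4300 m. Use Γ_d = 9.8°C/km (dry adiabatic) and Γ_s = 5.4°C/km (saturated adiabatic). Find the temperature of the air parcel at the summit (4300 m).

-0.92°C

From 500 m to 2500 m (dry): cools by 9.8 × 2 = 19.6°C, giving 8.8°C.
From 2500 m to 4300 m (saturated): cools by 5.4 × 1.8 = 9.72°C, giving -0.92°C.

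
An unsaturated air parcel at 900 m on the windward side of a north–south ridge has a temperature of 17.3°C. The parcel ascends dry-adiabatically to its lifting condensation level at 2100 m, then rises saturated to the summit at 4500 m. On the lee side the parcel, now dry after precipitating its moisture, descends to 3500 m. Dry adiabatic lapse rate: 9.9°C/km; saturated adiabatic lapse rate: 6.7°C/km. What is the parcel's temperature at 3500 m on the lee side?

900–2100 m, dry: Δz = 1.2 km ⇒ ΔT = -11.88°C; T = 5.42°C
2100–4500 m, saturated: Δz = 2.4 km ⇒ ΔT = -16.08°C; T = -10.66°C
4500–3500 m, dry descent: Δz = 1 km ⇒ ΔT = +9.9°C; T = -0.76°C

-0.76°C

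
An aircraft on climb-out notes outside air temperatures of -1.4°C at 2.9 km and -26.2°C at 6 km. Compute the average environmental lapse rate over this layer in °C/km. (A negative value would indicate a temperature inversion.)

Γ = −ΔT/Δz = (-1.4 − (-26.2)) / (6000 − 2900) m
  = 24.8°C / 3.1 km = 8°C/km

8°C/km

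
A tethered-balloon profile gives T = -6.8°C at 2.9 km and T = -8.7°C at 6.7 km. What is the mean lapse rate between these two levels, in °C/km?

Γ = −ΔT/Δz = (-6.8 − (-8.7)) / (6700 − 2900) m
  = 1.9°C / 3.8 km = 0.5°C/km

0.5°C/km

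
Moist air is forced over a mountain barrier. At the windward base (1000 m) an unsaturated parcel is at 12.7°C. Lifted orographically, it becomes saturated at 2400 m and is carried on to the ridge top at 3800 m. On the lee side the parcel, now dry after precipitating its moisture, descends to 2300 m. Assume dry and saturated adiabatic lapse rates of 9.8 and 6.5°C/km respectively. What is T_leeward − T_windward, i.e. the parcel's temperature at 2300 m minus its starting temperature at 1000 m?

-8.12°C

From 1000 m to 2400 m (dry): cools by 9.8 × 1.4 = 13.72°C, giving -1.02°C.
From 2400 m to 3800 m (saturated): cools by 6.5 × 1.4 = 9.1°C, giving -10.12°C.
From 3800 m to 2300 m (dry descent): warms by 9.8 × 1.5 = 14.7°C, giving 4.58°C.
Net change vs windward start: 4.58 − 12.7 = -8.12°C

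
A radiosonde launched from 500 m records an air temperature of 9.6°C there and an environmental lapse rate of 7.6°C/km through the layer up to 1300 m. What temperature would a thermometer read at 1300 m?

From 500 m to 1300 m (environmental): cools by 7.6 × 0.8 = 6.08°C, giving 3.52°C.

3.52°C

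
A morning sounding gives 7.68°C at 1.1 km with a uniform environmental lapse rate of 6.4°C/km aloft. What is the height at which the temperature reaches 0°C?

2.3 km

Height above start = (7.68 − 0) / 6.4 = 1.2 km
Altitude = 1100 m + 1200 m = 2300 m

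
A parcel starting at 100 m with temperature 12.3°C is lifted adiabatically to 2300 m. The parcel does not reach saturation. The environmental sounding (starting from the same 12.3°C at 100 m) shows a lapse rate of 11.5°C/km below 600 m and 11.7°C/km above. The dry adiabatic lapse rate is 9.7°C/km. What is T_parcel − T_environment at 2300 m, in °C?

Parcel:
  100 → 2300 m (dry, 9.7°C/km): ΔT = -9.7 × 2.2 = -21.34°C → T = -9.04°C
Environment:
  100 → 600 m (environment, lower layer, 11.5°C/km): ΔT = -11.5 × 0.5 = -5.75°C → T = 6.55°C
  600 → 2300 m (environment, upper layer, 11.7°C/km): ΔT = -11.7 × 1.7 = -19.89°C → T = -13.34°C
T_parcel − T_env = -9.04 − (-13.34) = +4.3°C

+4.3°C (parcel warmer than environment)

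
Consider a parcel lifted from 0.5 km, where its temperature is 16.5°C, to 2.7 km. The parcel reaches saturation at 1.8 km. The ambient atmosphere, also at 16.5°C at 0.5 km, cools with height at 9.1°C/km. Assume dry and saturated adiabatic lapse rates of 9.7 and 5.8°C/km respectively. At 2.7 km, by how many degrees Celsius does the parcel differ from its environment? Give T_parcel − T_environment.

Parcel:
  From 500 m to 1800 m (dry): cools by 9.7 × 1.3 = 12.61°C, giving 3.89°C.
  From 1800 m to 2700 m (saturated): cools by 5.8 × 0.9 = 5.22°C, giving -1.33°C.
Environment:
  From 500 m to 2700 m (environment): cools by 9.1 × 2.2 = 20.02°C, giving -3.52°C.
T_parcel − T_env = -1.33 − (-3.52) = +2.19°C

+2.19°C (parcel warmer than environment)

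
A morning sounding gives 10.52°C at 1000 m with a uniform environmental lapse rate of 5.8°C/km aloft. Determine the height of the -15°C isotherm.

5400 m

Height above start = (10.52 − (-15)) / 5.8 = 4.4 km
Altitude = 1000 m + 4400 m = 5400 m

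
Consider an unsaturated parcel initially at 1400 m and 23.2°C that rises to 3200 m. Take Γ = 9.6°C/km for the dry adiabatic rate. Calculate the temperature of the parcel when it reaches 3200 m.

5.92°C

From 1400 m to 3200 m (dry adiabatic): cools by 9.6 × 1.8 = 17.28°C, giving 5.92°C.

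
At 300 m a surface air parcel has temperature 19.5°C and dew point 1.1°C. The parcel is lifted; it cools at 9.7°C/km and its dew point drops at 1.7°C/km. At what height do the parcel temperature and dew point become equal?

T and T_d converge at 9.7 − 1.7 = 8°C per km
Height above start = (19.5 − 1.1) / 8 = 2.3 km
LCL altitude = 300 m + 2300 m = 2600 m

2600 m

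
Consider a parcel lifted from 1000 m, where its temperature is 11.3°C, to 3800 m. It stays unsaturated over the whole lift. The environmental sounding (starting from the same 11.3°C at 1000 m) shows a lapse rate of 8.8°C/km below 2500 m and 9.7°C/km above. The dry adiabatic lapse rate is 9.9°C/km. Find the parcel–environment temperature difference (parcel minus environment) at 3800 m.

Parcel:
  Dry to 3800 m: -9.9 × 2.8 km = -27.72°C, so T = -16.42°C.
Environment:
  Environment, lower layer to 2500 m: -8.8 × 1.5 km = -13.2°C, so T = -1.9°C.
  Environment, upper layer to 3800 m: -9.7 × 1.3 km = -12.61°C, so T = -14.51°C.
T_parcel − T_env = -16.42 − (-14.51) = -1.91°C

-1.91°C (parcel cooler than environment)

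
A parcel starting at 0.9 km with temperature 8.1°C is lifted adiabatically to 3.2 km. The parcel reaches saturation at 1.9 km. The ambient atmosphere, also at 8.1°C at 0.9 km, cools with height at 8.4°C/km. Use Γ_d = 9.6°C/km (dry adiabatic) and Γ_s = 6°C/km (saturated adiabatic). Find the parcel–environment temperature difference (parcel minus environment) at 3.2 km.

Parcel:
  900–1900 m, dry: Δz = 1 km ⇒ ΔT = -9.6°C; T = -1.5°C
  1900–3200 m, saturated: Δz = 1.3 km ⇒ ΔT = -7.8°C; T = -9.3°C
Environment:
  900–3200 m, environment: Δz = 2.3 km ⇒ ΔT = -19.32°C; T = -11.22°C
T_parcel − T_env = -9.3 − (-11.22) = +1.92°C

+1.92°C (parcel warmer than environment)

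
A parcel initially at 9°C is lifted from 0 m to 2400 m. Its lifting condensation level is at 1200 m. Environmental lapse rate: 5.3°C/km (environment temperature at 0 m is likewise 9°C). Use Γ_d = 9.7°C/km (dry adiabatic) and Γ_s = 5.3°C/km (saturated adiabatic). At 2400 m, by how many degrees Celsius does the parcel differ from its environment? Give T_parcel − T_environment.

-5.28°C (parcel cooler than environment)

Parcel:
  0 → 1200 m (dry, 9.7°C/km): ΔT = -9.7 × 1.2 = -11.64°C → T = -2.64°C
  1200 → 2400 m (saturated, 5.3°C/km): ΔT = -5.3 × 1.2 = -6.36°C → T = -9°C
Environment:
  0 → 2400 m (environment, 5.3°C/km): ΔT = -5.3 × 2.4 = -12.72°C → T = -3.72°C
T_parcel − T_env = -9 − (-3.72) = -5.28°C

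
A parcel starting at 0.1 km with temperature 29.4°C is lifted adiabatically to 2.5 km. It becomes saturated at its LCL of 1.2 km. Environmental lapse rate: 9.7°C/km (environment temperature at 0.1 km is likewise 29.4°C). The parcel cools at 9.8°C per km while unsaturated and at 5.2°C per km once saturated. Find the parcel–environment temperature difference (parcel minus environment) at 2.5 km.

+5.74°C (parcel warmer than environment)

Parcel:
  Dry to 1200 m: -9.8 × 1.1 km = -10.78°C, so T = 18.62°C.
  Saturated to 2500 m: -5.2 × 1.3 km = -6.76°C, so T = 11.86°C.
Environment:
  Environment to 2500 m: -9.7 × 2.4 km = -23.28°C, so T = 6.12°C.
T_parcel − T_env = 11.86 − 6.12 = +5.74°C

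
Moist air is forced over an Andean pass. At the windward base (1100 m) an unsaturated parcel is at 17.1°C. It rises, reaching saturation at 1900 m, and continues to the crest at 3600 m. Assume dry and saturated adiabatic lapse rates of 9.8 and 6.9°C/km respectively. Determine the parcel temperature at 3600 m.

1100–1900 m, dry: Δz = 0.8 km ⇒ ΔT = -7.84°C; T = 9.26°C
1900–3600 m, saturated: Δz = 1.7 km ⇒ ΔT = -11.73°C; T = -2.47°C

-2.47°C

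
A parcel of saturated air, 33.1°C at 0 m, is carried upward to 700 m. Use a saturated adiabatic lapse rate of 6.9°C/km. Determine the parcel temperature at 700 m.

0–700 m, saturated adiabatic: Δz = 0.7 km ⇒ ΔT = -4.83°C; T = 28.27°C

28.27°C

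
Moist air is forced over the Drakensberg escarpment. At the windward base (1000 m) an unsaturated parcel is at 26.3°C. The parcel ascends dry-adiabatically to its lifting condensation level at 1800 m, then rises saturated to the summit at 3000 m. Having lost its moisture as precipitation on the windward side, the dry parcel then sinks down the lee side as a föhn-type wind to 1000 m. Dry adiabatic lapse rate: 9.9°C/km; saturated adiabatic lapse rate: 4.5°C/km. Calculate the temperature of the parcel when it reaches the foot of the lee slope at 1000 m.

32.78°C

1000 → 1800 m (dry, 9.9°C/km): ΔT = -9.9 × 0.8 = -7.92°C → T = 18.38°C
1800 → 3000 m (saturated, 4.5°C/km): ΔT = -4.5 × 1.2 = -5.4°C → T = 12.98°C
3000 → 1000 m (dry descent, 9.9°C/km): ΔT = +9.9 × 2 = +19.8°C → T = 32.78°C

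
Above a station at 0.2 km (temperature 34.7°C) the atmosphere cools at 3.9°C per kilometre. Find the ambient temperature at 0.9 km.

31.97°C

200–900 m, environmental: Δz = 0.7 km ⇒ ΔT = -2.73°C; T = 31.97°C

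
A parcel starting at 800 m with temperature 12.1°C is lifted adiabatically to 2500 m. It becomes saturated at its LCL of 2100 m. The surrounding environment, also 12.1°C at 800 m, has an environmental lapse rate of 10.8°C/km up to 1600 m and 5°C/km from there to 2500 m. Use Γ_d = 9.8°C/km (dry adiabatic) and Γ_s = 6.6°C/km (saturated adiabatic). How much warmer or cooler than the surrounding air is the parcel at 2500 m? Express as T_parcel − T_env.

Parcel:
  Dry to 2100 m: -9.8 × 1.3 km = -12.74°C, so T = -0.64°C.
  Saturated to 2500 m: -6.6 × 0.4 km = -2.64°C, so T = -3.28°C.
Environment:
  Environment, lower layer to 1600 m: -10.8 × 0.8 km = -8.64°C, so T = 3.46°C.
  Environment, upper layer to 2500 m: -5 × 0.9 km = -4.5°C, so T = -1.04°C.
T_parcel − T_env = -3.28 − (-1.04) = -2.24°C

-2.24°C (parcel cooler than environment)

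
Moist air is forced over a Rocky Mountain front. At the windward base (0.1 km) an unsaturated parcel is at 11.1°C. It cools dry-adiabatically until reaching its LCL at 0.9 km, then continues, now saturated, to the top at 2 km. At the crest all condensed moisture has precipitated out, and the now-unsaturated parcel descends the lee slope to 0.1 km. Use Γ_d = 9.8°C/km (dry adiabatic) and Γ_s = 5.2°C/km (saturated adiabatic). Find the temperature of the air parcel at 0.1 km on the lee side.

100–900 m, dry: Δz = 0.8 km ⇒ ΔT = -7.84°C; T = 3.26°C
900–2000 m, saturated: Δz = 1.1 km ⇒ ΔT = -5.72°C; T = -2.46°C
2000–100 m, dry descent: Δz = 1.9 km ⇒ ΔT = +18.62°C; T = 16.16°C

16.16°C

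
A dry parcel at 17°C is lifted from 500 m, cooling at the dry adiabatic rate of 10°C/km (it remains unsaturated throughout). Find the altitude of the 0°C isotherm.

2200 m

Height above start = (17 − 0) / 10 = 1.7 km
Altitude = 500 m + 1700 m = 2200 m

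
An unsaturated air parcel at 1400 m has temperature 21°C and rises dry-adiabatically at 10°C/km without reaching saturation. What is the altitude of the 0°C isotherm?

3500 m

Height above start = (21 − 0) / 10 = 2.1 km
Altitude = 1400 m + 2100 m = 3500 m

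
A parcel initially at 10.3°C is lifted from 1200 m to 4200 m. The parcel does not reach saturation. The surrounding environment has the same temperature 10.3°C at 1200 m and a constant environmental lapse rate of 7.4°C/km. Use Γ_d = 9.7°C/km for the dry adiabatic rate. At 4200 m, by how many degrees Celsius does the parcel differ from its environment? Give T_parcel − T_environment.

Parcel:
  1200–4200 m, dry: Δz = 3 km ⇒ ΔT = -29.1°C; T = -18.8°C
Environment:
  1200–4200 m, environment: Δz = 3 km ⇒ ΔT = -22.2°C; T = -11.9°C
T_parcel − T_env = -18.8 − (-11.9) = -6.9°C

-6.9°C (parcel cooler than environment)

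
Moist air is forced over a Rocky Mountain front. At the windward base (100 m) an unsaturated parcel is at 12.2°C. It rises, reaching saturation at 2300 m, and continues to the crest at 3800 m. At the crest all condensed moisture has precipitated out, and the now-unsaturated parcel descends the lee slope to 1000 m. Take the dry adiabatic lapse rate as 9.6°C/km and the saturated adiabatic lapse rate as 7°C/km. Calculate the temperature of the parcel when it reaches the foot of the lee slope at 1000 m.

Dry to 2300 m: -9.6 × 2.2 km = -21.12°C, so T = -8.92°C.
Saturated to 3800 m: -7 × 1.5 km = -10.5°C, so T = -19.42°C.
Dry descent to 1000 m: +9.6 × 2.8 km = +26.88°C, so T = 7.46°C.

7.46°C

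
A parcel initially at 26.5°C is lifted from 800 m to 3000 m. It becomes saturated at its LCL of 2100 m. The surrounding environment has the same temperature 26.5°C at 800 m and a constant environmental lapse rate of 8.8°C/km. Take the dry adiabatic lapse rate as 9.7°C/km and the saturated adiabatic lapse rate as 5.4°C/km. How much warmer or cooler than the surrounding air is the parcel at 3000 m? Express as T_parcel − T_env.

+1.89°C (parcel warmer than environment)

Parcel:
  800 → 2100 m (dry, 9.7°C/km): ΔT = -9.7 × 1.3 = -12.61°C → T = 13.89°C
  2100 → 3000 m (saturated, 5.4°C/km): ΔT = -5.4 × 0.9 = -4.86°C → T = 9.03°C
Environment:
  800 → 3000 m (environment, 8.8°C/km): ΔT = -8.8 × 2.2 = -19.36°C → T = 7.14°C
T_parcel − T_env = 9.03 − 7.14 = +1.89°C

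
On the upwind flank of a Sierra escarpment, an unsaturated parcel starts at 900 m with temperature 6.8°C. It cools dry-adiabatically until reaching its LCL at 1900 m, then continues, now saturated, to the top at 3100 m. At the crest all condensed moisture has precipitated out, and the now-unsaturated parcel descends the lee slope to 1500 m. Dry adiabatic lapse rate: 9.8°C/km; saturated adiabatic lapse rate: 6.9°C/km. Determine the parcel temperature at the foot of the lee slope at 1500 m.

4.4°C

From 900 m to 1900 m (dry): cools by 9.8 × 1 = 9.8°C, giving -3°C.
From 1900 m to 3100 m (saturated): cools by 6.9 × 1.2 = 8.28°C, giving -11.28°C.
From 3100 m to 1500 m (dry descent): warms by 9.8 × 1.6 = 15.68°C, giving 4.4°C.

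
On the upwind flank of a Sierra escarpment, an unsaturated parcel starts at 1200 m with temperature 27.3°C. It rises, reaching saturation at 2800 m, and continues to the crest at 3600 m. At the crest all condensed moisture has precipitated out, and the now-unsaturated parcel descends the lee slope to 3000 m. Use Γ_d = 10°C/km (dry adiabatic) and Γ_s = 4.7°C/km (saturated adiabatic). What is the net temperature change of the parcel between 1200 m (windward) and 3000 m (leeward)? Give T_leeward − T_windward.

1200 → 2800 m (dry, 10°C/km): ΔT = -10 × 1.6 = -16°C → T = 11.3°C
2800 → 3600 m (saturated, 4.7°C/km): ΔT = -4.7 × 0.8 = -3.76°C → T = 7.54°C
3600 → 3000 m (dry descent, 10°C/km): ΔT = +10 × 0.6 = +6°C → T = 13.54°C
Net change vs windward start: 13.54 − 27.3 = -13.76°C

-13.76°C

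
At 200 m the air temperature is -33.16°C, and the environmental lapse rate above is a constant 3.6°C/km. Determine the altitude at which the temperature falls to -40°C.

2100 m

Height above start = (-33.16 − (-40)) / 3.6 = 1.9 km
Altitude = 200 m + 1900 m = 2100 m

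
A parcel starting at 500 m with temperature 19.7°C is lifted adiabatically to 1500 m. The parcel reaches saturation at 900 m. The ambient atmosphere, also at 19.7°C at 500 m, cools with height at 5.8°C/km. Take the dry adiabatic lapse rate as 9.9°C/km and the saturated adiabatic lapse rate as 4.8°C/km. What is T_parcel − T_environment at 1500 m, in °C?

Parcel:
  500–900 m, dry: Δz = 0.4 km ⇒ ΔT = -3.96°C; T = 15.74°C
  900–1500 m, saturated: Δz = 0.6 km ⇒ ΔT = -2.88°C; T = 12.86°C
Environment:
  500–1500 m, environment: Δz = 1 km ⇒ ΔT = -5.8°C; T = 13.9°C
T_parcel − T_env = 12.86 − 13.9 = -1.04°C

-1.04°C (parcel cooler than environment)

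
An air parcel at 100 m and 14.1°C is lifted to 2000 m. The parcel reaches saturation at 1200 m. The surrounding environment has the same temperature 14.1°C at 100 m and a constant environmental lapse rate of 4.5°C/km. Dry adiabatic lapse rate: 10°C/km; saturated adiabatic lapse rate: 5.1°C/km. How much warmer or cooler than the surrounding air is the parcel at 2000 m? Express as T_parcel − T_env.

-6.53°C (parcel cooler than environment)

Parcel:
  From 100 m to 1200 m (dry): cools by 10 × 1.1 = 11°C, giving 3.1°C.
  From 1200 m to 2000 m (saturated): cools by 5.1 × 0.8 = 4.08°C, giving -0.98°C.
Environment:
  From 100 m to 2000 m (environment): cools by 4.5 × 1.9 = 8.55°C, giving 5.55°C.
T_parcel − T_env = -0.98 − 5.55 = -6.53°C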